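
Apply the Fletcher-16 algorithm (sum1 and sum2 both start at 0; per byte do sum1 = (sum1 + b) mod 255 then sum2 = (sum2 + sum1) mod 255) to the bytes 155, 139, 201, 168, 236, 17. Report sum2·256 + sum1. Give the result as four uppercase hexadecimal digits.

6B97

Running sums (mod 255):
  after byte 0 (155): sum1=155, sum2=155
  after byte 1 (139): sum1=39, sum2=194
  after byte 2 (201): sum1=240, sum2=179
  after byte 3 (168): sum1=153, sum2=77
  after byte 4 (236): sum1=134, sum2=211
  after byte 5 (17): sum1=151, sum2=107
Checksum = sum2·256 + sum1 = 107·256 + 151 = 27543 = 0x6B97.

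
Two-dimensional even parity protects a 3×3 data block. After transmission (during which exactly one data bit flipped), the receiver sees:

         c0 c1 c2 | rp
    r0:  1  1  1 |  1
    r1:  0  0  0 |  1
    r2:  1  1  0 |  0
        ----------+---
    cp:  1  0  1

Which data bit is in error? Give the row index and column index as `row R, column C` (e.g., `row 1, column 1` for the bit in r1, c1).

Recompute each row's even parity and compare to rp:
  r0: data parity 1, sent rp 1 → ok
  r1: data parity 0, sent rp 1 → mismatch
  r2: data parity 0, sent rp 0 → ok
Recompute each column's even parity and compare to cp:
  c0: data parity 0, sent cp 1 → mismatch
  c1: data parity 0, sent cp 0 → ok
  c2: data parity 1, sent cp 1 → ok
Exactly one row (r1) and one column (c0) fail → the flipped bit is at their intersection.

row 1, column 0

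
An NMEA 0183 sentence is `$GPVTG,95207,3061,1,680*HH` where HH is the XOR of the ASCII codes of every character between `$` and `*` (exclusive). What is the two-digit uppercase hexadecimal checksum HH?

60

XOR the ASCII codes of the payload characters:
  'G' = 0x47 → acc = 0x47
  'P' = 0x50 → acc = 0x17
  'V' = 0x56 → acc = 0x41
  'T' = 0x54 → acc = 0x15
  'G' = 0x47 → acc = 0x52
  ',' = 0x2C → acc = 0x7E
  '9' = 0x39 → acc = 0x47
  '5' = 0x35 → acc = 0x72
  '2' = 0x32 → acc = 0x40
  '0' = 0x30 → acc = 0x70
  '7' = 0x37 → acc = 0x47
  ',' = 0x2C → acc = 0x6B
  '3' = 0x33 → acc = 0x58
  '0' = 0x30 → acc = 0x68
  '6' = 0x36 → acc = 0x5E
  '1' = 0x31 → acc = 0x6F
  ',' = 0x2C → acc = 0x43
  '1' = 0x31 → acc = 0x72
  ',' = 0x2C → acc = 0x5E
  '6' = 0x36 → acc = 0x68
  '8' = 0x38 → acc = 0x50
  '0' = 0x30 → acc = 0x60
Checksum = 0x60.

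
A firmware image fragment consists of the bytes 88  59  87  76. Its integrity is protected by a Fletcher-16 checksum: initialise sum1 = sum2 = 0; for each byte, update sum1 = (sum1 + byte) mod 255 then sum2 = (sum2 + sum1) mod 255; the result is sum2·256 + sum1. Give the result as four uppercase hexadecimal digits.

Running sums (mod 255):
  after byte 0 (88): sum1=88, sum2=88
  after byte 1 (59): sum1=147, sum2=235
  after byte 2 (87): sum1=234, sum2=214
  after byte 3 (76): sum1=55, sum2=14
Checksum = sum2·256 + sum1 = 14·256 + 55 = 3639 = 0x0E37.

0E37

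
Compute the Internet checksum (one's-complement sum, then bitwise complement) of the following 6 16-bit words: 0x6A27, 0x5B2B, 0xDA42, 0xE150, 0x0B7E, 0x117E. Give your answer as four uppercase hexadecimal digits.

621D

One's-complement addition (fold any carry out of bit 15 back into bit 0):
  0x6A27 + 0x5B2B = 0x0C552
  0xC552 + 0xDA42 = 0x19F94 → wrap carry → 0x9F95
  0x9F95 + 0xE150 = 0x180E5 → wrap carry → 0x80E6
  0x80E6 + 0x0B7E = 0x08C64
  0x8C64 + 0x117E = 0x09DE2
One's-complement sum = 0x9DE2.
Checksum = ~0x9DE2 & 0xFFFF = 0x621D.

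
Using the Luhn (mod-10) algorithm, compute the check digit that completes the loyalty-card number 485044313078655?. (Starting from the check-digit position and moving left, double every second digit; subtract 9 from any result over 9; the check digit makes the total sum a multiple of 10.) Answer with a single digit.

Partial digits right→left: 5 5 6 8 7 0 3 1 3 4 4 0 5 8 4
Double every second digit counting from the check-digit position (so the 1st, 3rd, 5th, ... of the partial from the right).
  doubled (with −9 where >9): 1 3 5 6 6 8 1 8 → sum 38
  kept as-is: 5 8 0 1 4 0 8 → sum 26
Total = 38 + 26 = 64.
Check digit = (10 − (64 mod 10)) mod 10 = 6.

6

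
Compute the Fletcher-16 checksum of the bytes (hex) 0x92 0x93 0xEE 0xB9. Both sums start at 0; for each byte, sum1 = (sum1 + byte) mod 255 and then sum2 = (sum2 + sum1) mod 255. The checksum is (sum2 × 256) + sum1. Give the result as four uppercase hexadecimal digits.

Running sums (mod 255):
  after byte 0 (0x92): sum1=146, sum2=146
  after byte 1 (0x93): sum1=38, sum2=184
  after byte 2 (0xEE): sum1=21, sum2=205
  after byte 3 (0xB9): sum1=206, sum2=156
Checksum = sum2·256 + sum1 = 156·256 + 206 = 40142 = 0x9CCE.

9CCE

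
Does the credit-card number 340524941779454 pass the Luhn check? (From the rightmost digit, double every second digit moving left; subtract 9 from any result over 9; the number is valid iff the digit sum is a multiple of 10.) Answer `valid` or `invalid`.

valid

From the right, keep odd positions and double even positions (subtract 9 from any doubled value over 9):
  doubled (positions 2,4,...): 1 9 5 8 8 1 8 → sum 40
  kept (positions 1,3,...): 4 4 7 1 9 2 0 3 → sum 30
Total = 70.
70 mod 10 = 0, so the number is valid.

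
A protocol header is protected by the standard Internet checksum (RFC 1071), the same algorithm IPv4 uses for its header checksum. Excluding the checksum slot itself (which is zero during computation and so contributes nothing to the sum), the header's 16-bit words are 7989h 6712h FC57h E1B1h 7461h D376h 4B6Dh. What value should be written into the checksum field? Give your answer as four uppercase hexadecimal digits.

AE14

One's-complement addition (fold any carry out of bit 15 back into bit 0):
  0x7989 + 0x6712 = 0x0E09B
  0xE09B + 0xFC57 = 0x1DCF2 → wrap carry → 0xDCF3
  0xDCF3 + 0xE1B1 = 0x1BEA4 → wrap carry → 0xBEA5
  0xBEA5 + 0x7461 = 0x13306 → wrap carry → 0x3307
  0x3307 + 0xD376 = 0x1067D → wrap carry → 0x067E
  0x067E + 0x4B6D = 0x051EB
One's-complement sum = 0x51EB.
Checksum = ~0x51EB & 0xFFFF = 0xAE14.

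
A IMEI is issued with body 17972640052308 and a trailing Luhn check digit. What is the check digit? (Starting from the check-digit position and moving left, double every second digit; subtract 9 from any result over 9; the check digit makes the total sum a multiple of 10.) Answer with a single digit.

Partial digits right→left: 8 0 3 2 5 0 0 4 6 2 7 9 7 1
Double every second digit counting from the check-digit position (so the 1st, 3rd, 5th, ... of the partial from the right).
  doubled (with −9 where >9): 7 6 1 0 3 5 5 → sum 27
  kept as-is: 0 2 0 4 2 9 1 → sum 18
Total = 27 + 18 = 45.
Check digit = (10 − (45 mod 10)) mod 10 = 5.

5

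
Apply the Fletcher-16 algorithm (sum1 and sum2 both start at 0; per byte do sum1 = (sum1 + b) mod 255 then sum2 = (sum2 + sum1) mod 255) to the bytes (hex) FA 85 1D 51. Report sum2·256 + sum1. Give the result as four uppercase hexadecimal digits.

Running sums (mod 255):
  after byte 0 (FA): sum1=250, sum2=250
  after byte 1 (85): sum1=128, sum2=123
  after byte 2 (1D): sum1=157, sum2=25
  after byte 3 (51): sum1=238, sum2=8
Checksum = sum2·256 + sum1 = 8·256 + 238 = 2286 = 0x08EE.

08EE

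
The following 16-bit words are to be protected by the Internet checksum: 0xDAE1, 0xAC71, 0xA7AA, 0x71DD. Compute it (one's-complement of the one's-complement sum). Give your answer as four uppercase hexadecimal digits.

5F24

One's-complement addition (fold any carry out of bit 15 back into bit 0):
  0xDAE1 + 0xAC71 = 0x18752 → wrap carry → 0x8753
  0x8753 + 0xA7AA = 0x12EFD → wrap carry → 0x2EFE
  0x2EFE + 0x71DD = 0x0A0DB
One's-complement sum = 0xA0DB.
Checksum = ~0xA0DB & 0xFFFF = 0x5F24.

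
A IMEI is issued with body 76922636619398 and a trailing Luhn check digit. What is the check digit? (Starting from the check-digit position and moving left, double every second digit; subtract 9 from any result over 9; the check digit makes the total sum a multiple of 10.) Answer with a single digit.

7

Partial digits right→left: 8 9 3 9 1 6 6 3 6 2 2 9 6 7
Double every second digit counting from the check-digit position (so the 1st, 3rd, 5th, ... of the partial from the right).
  doubled (with −9 where >9): 7 6 2 3 3 4 3 → sum 28
  kept as-is: 9 9 6 3 2 9 7 → sum 45
Total = 28 + 45 = 73.
Check digit = (10 − (73 mod 10)) mod 10 = 7.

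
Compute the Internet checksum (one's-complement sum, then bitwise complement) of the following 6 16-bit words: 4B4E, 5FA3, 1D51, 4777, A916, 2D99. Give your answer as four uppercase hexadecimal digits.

One's-complement addition (fold any carry out of bit 15 back into bit 0):
  0x4B4E + 0x5FA3 = 0x0AAF1
  0xAAF1 + 0x1D51 = 0x0C842
  0xC842 + 0x4777 = 0x10FB9 → wrap carry → 0x0FBA
  0x0FBA + 0xA916 = 0x0B8D0
  0xB8D0 + 0x2D99 = 0x0E669
One's-complement sum = 0xE669.
Checksum = ~0xE669 & 0xFFFF = 0x1996.

1996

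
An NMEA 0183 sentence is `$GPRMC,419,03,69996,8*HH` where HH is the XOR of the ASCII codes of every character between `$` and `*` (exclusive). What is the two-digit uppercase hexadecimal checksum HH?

XOR the ASCII codes of the payload characters:
  'G' = 0x47 → acc = 0x47
  'P' = 0x50 → acc = 0x17
  'R' = 0x52 → acc = 0x45
  'M' = 0x4D → acc = 0x08
  'C' = 0x43 → acc = 0x4B
  ',' = 0x2C → acc = 0x67
  '4' = 0x34 → acc = 0x53
  '1' = 0x31 → acc = 0x62
  '9' = 0x39 → acc = 0x5B
  ',' = 0x2C → acc = 0x77
  '0' = 0x30 → acc = 0x47
  '3' = 0x33 → acc = 0x74
  ',' = 0x2C → acc = 0x58
  '6' = 0x36 → acc = 0x6E
  '9' = 0x39 → acc = 0x57
  '9' = 0x39 → acc = 0x6E
  '9' = 0x39 → acc = 0x57
  '6' = 0x36 → acc = 0x61
  ',' = 0x2C → acc = 0x4D
  '8' = 0x38 → acc = 0x75
Checksum = 0x75.

75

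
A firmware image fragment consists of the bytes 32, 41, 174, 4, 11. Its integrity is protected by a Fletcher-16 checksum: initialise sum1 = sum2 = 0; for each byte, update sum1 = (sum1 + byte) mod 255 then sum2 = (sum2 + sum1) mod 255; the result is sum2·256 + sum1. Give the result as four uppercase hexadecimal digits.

6407

Running sums (mod 255):
  after byte 0 (32): sum1=32, sum2=32
  after byte 1 (41): sum1=73, sum2=105
  after byte 2 (174): sum1=247, sum2=97
  after byte 3 (4): sum1=251, sum2=93
  after byte 4 (11): sum1=7, sum2=100
Checksum = sum2·256 + sum1 = 100·256 + 7 = 25607 = 0x6407.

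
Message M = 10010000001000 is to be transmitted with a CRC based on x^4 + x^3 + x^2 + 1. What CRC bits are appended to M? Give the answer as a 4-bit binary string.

1000

Append 4 zeros: 100100000010000000. Divide by 11101 (XOR where the leading bit is 1):
  pos 0: 10010 XOR 11101 = 01111
  pos 1: 11110 XOR 11101 = 00011
  pos 4: 11000 XOR 11101 = 00101
  pos 6: 10101 XOR 11101 = 01000
  pos 7: 10000 XOR 11101 = 01101
  pos 8: 11010 XOR 11101 = 00111
  pos 10: 11100 XOR 11101 = 00001
Remainder (last 4 bits) = 1000. This is the CRC / FCS.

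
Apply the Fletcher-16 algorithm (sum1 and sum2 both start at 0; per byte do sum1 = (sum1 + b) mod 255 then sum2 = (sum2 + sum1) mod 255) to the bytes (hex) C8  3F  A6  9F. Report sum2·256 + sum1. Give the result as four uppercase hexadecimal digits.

CD4E

Running sums (mod 255):
  after byte 0 (C8): sum1=200, sum2=200
  after byte 1 (3F): sum1=8, sum2=208
  after byte 2 (A6): sum1=174, sum2=127
  after byte 3 (9F): sum1=78, sum2=205
Checksum = sum2·256 + sum1 = 205·256 + 78 = 52558 = 0xCD4E.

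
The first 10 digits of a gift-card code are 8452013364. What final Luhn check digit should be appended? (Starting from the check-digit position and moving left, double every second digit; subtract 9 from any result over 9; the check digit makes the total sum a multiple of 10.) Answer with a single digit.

0

Partial digits right→left: 4 6 3 3 1 0 2 5 4 8
Double every second digit counting from the check-digit position (so the 1st, 3rd, 5th, ... of the partial from the right).
  doubled (with −9 where >9): 8 6 2 4 8 → sum 28
  kept as-is: 6 3 0 5 8 → sum 22
Total = 28 + 22 = 50.
Check digit = (10 − (50 mod 10)) mod 10 = 0.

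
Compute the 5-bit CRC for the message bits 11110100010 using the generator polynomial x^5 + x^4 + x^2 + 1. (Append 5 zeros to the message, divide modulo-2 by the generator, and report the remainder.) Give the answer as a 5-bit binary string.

10010

Append 5 zeros: 1111010001000000. Divide by 110101 (XOR where the leading bit is 1):
  pos 0: 111101 XOR 110101 = 001000
  pos 2: 100000 XOR 110101 = 010101
  pos 3: 101010 XOR 110101 = 011111
  pos 4: 111111 XOR 110101 = 001010
  pos 6: 101000 XOR 110101 = 011101
  pos 7: 111010 XOR 110101 = 001111
  pos 9: 111100 XOR 110101 = 001001
Remainder (last 5 bits) = 10010. This is the CRC / FCS.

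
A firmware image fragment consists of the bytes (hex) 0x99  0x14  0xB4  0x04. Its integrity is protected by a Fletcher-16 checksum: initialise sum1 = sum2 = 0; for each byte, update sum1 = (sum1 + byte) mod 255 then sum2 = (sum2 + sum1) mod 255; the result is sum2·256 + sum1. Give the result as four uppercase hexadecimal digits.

1066

Running sums (mod 255):
  after byte 0 (0x99): sum1=153, sum2=153
  after byte 1 (0x14): sum1=173, sum2=71
  after byte 2 (0xB4): sum1=98, sum2=169
  after byte 3 (0x04): sum1=102, sum2=16
Checksum = sum2·256 + sum1 = 16·256 + 102 = 4198 = 0x1066.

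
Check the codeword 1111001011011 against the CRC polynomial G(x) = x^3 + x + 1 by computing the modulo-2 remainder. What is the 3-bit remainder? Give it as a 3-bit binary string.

101

Modulo-2 division of 1111001011011 by 1011:
  pos 0: 1111 XOR 1011 = 0100
  pos 1: 1000 XOR 1011 = 0011
  pos 3: 1101 XOR 1011 = 0110
  pos 4: 1100 XOR 1011 = 0111
  pos 5: 1111 XOR 1011 = 0100
  pos 6: 1001 XOR 1011 = 0010
  pos 8: 1001 XOR 1011 = 0010
Remainder = 101 (nonzero — an error is detected).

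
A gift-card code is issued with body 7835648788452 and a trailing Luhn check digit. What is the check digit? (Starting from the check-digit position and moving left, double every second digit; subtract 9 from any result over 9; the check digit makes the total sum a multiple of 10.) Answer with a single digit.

Partial digits right→left: 2 5 4 8 8 7 8 4 6 5 3 8 7
Double every second digit counting from the check-digit position (so the 1st, 3rd, 5th, ... of the partial from the right).
  doubled (with −9 where >9): 4 8 7 7 3 6 5 → sum 40
  kept as-is: 5 8 7 4 5 8 → sum 37
Total = 40 + 37 = 77.
Check digit = (10 − (77 mod 10)) mod 10 = 3.

3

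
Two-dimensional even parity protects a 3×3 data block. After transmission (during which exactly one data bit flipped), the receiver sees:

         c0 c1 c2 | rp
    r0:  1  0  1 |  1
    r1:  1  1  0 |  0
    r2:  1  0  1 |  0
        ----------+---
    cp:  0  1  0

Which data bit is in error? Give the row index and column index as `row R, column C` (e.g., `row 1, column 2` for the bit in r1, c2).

row 0, column 0

Recompute each row's even parity and compare to rp:
  r0: data parity 0, sent rp 1 → mismatch
  r1: data parity 0, sent rp 0 → ok
  r2: data parity 0, sent rp 0 → ok
Recompute each column's even parity and compare to cp:
  c0: data parity 1, sent cp 0 → mismatch
  c1: data parity 1, sent cp 1 → ok
  c2: data parity 0, sent cp 0 → ok
Exactly one row (r0) and one column (c0) fail → the flipped bit is at their intersection.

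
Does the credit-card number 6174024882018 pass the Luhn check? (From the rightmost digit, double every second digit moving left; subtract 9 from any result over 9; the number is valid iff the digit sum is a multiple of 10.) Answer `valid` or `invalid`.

valid

From the right, keep odd positions and double even positions (subtract 9 from any doubled value over 9):
  doubled (positions 2,4,...): 2 4 7 4 8 2 → sum 27
  kept (positions 1,3,...): 8 0 8 4 0 7 6 → sum 33
Total = 60.
60 mod 10 = 0, so the number is valid.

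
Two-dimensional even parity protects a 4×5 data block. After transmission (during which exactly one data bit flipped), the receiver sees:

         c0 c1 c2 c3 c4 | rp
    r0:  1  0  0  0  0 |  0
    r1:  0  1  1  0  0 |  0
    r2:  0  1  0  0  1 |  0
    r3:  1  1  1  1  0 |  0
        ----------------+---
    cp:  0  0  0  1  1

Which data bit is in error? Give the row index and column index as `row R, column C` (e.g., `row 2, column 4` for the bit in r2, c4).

row 0, column 1

Recompute each row's even parity and compare to rp:
  r0: data parity 1, sent rp 0 → mismatch
  r1: data parity 0, sent rp 0 → ok
  r2: data parity 0, sent rp 0 → ok
  r3: data parity 0, sent rp 0 → ok
Recompute each column's even parity and compare to cp:
  c0: data parity 0, sent cp 0 → ok
  c1: data parity 1, sent cp 0 → mismatch
  c2: data parity 0, sent cp 0 → ok
  c3: data parity 1, sent cp 1 → ok
  c4: data parity 1, sent cp 1 → ok
Exactly one row (r0) and one column (c1) fail → the flipped bit is at their intersection.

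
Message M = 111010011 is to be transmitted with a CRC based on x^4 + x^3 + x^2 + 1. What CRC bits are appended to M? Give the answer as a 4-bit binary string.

1010

Append 4 zeros: 1110100110000. Divide by 11101 (XOR where the leading bit is 1):
  pos 0: 11101 XOR 11101 = 00000
  pos 7: 11000 XOR 11101 = 00101
Remainder (last 4 bits) = 1010. This is the CRC / FCS.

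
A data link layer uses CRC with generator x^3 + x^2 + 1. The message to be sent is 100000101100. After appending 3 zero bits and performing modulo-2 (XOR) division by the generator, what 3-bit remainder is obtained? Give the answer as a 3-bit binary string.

110

Append 3 zeros: 100000101100000. Divide by 1101 (XOR where the leading bit is 1):
  pos 0: 1000 XOR 1101 = 0101
  pos 1: 1010 XOR 1101 = 0111
  pos 2: 1110 XOR 1101 = 0011
  pos 4: 1110 XOR 1101 = 0011
  pos 6: 1111 XOR 1101 = 0010
  pos 8: 1000 XOR 1101 = 0101
  pos 9: 1010 XOR 1101 = 0111
  pos 10: 1110 XOR 1101 = 0011
Remainder (last 3 bits) = 110. This is the CRC / FCS.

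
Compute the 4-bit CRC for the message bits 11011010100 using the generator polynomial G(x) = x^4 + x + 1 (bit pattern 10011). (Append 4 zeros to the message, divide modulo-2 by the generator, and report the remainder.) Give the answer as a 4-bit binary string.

Append 4 zeros: 110110101000000. Divide by 10011 (XOR where the leading bit is 1):
  pos 0: 11011 XOR 10011 = 01000
  pos 1: 10000 XOR 10011 = 00011
  pos 4: 11101 XOR 10011 = 01110
  pos 5: 11100 XOR 10011 = 01111
  pos 6: 11110 XOR 10011 = 01101
  pos 7: 11010 XOR 10011 = 01001
  pos 8: 10010 XOR 10011 = 00001
Remainder (last 4 bits) = 0100. This is the CRC / FCS.

0100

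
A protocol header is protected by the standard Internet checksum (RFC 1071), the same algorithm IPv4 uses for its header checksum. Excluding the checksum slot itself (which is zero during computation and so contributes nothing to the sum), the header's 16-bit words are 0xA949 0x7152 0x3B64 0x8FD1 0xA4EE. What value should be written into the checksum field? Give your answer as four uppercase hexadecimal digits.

753F

One's-complement addition (fold any carry out of bit 15 back into bit 0):
  0xA949 + 0x7152 = 0x11A9B → wrap carry → 0x1A9C
  0x1A9C + 0x3B64 = 0x05600
  0x5600 + 0x8FD1 = 0x0E5D1
  0xE5D1 + 0xA4EE = 0x18ABF → wrap carry → 0x8AC0
One's-complement sum = 0x8AC0.
Checksum = ~0x8AC0 & 0xFFFF = 0x753F.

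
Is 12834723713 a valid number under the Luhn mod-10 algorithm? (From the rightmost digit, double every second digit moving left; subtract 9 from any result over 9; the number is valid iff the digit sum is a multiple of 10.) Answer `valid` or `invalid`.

From the right, keep odd positions and double even positions (subtract 9 from any doubled value over 9):
  doubled (positions 2,4,...): 2 6 5 6 4 → sum 23
  kept (positions 1,3,...): 3 7 2 4 8 1 → sum 25
Total = 48.
48 mod 10 = 8, so the number is invalid.

invalid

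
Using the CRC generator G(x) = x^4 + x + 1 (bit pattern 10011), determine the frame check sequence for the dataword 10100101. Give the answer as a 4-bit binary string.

1011

Append 4 zeros: 101001010000. Divide by 10011 (XOR where the leading bit is 1):
  pos 0: 10100 XOR 10011 = 00111
  pos 2: 11110 XOR 10011 = 01101
  pos 3: 11011 XOR 10011 = 01000
  pos 4: 10000 XOR 10011 = 00011
  pos 7: 11000 XOR 10011 = 01011
Remainder (last 4 bits) = 1011. This is the CRC / FCS.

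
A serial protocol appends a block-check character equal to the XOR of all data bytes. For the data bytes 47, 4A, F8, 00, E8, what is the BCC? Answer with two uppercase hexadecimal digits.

1D

XOR the bytes together:
  start with 0x47
  0x47 ⊕ 0x4A = 0x0D
  0x0D ⊕ 0xF8 = 0xF5
  0xF5 ⊕ 0x00 = 0xF5
  0xF5 ⊕ 0xE8 = 0x1D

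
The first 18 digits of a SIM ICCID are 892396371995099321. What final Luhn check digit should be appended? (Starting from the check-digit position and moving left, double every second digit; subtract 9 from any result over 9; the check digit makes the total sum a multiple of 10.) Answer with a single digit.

7

Partial digits right→left: 1 2 3 9 9 0 5 9 9 1 7 3 6 9 3 2 9 8
Double every second digit counting from the check-digit position (so the 1st, 3rd, 5th, ... of the partial from the right).
  doubled (with −9 where >9): 2 6 9 1 9 5 3 6 9 → sum 50
  kept as-is: 2 9 0 9 1 3 9 2 8 → sum 43
Total = 50 + 43 = 93.
Check digit = (10 − (93 mod 10)) mod 10 = 7.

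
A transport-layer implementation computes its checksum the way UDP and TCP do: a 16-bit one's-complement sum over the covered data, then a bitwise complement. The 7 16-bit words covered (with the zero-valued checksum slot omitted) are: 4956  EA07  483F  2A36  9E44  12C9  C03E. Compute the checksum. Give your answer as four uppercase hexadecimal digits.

E8DF

One's-complement addition (fold any carry out of bit 15 back into bit 0):
  0x4956 + 0xEA07 = 0x1335D → wrap carry → 0x335E
  0x335E + 0x483F = 0x07B9D
  0x7B9D + 0x2A36 = 0x0A5D3
  0xA5D3 + 0x9E44 = 0x14417 → wrap carry → 0x4418
  0x4418 + 0x12C9 = 0x056E1
  0x56E1 + 0xC03E = 0x1171F → wrap carry → 0x1720
One's-complement sum = 0x1720.
Checksum = ~0x1720 & 0xFFFF = 0xE8DF.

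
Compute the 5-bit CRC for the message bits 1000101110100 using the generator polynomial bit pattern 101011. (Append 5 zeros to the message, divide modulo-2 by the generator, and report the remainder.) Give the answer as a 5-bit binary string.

Append 5 zeros: 100010111010000000. Divide by 101011 (XOR where the leading bit is 1):
  pos 0: 100010 XOR 101011 = 001001
  pos 2: 100111 XOR 101011 = 001100
  pos 4: 110010 XOR 101011 = 011001
  pos 5: 110011 XOR 101011 = 011000
  pos 6: 110000 XOR 101011 = 011011
  pos 7: 110110 XOR 101011 = 011101
  pos 8: 111010 XOR 101011 = 010001
  pos 9: 100010 XOR 101011 = 001001
  pos 11: 100100 XOR 101011 = 001111
Remainder (last 5 bits) = 11110. This is the CRC / FCS.

11110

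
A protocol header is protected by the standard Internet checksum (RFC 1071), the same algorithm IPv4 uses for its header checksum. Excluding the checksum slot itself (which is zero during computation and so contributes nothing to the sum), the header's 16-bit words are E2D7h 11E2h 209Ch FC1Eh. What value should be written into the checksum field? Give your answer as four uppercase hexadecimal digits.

One's-complement addition (fold any carry out of bit 15 back into bit 0):
  0xE2D7 + 0x11E2 = 0x0F4B9
  0xF4B9 + 0x209C = 0x11555 → wrap carry → 0x1556
  0x1556 + 0xFC1E = 0x11174 → wrap carry → 0x1175
One's-complement sum = 0x1175.
Checksum = ~0x1175 & 0xFFFF = 0xEE8A.

EE8A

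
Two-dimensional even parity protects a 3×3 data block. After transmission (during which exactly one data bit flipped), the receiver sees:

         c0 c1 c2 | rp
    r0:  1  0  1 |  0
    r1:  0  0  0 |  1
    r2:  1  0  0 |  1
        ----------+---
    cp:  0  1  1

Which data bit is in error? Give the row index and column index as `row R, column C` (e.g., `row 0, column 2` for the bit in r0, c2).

Recompute each row's even parity and compare to rp:
  r0: data parity 0, sent rp 0 → ok
  r1: data parity 0, sent rp 1 → mismatch
  r2: data parity 1, sent rp 1 → ok
Recompute each column's even parity and compare to cp:
  c0: data parity 0, sent cp 0 → ok
  c1: data parity 0, sent cp 1 → mismatch
  c2: data parity 1, sent cp 1 → ok
Exactly one row (r1) and one column (c1) fail → the flipped bit is at their intersection.

row 1, column 1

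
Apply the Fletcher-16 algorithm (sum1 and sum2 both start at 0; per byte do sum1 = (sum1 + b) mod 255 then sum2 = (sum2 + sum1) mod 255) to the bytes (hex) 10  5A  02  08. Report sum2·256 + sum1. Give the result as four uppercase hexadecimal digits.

Running sums (mod 255):
  after byte 0 (10): sum1=16, sum2=16
  after byte 1 (5A): sum1=106, sum2=122
  after byte 2 (02): sum1=108, sum2=230
  after byte 3 (08): sum1=116, sum2=91
Checksum = sum2·256 + sum1 = 91·256 + 116 = 23412 = 0x5B74.

5B74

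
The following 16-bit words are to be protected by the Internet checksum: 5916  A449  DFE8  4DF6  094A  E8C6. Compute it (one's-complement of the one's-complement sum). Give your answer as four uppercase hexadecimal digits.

One's-complement addition (fold any carry out of bit 15 back into bit 0):
  0x5916 + 0xA449 = 0x0FD5F
  0xFD5F + 0xDFE8 = 0x1DD47 → wrap carry → 0xDD48
  0xDD48 + 0x4DF6 = 0x12B3E → wrap carry → 0x2B3F
  0x2B3F + 0x094A = 0x03489
  0x3489 + 0xE8C6 = 0x11D4F → wrap carry → 0x1D50
One's-complement sum = 0x1D50.
Checksum = ~0x1D50 & 0xFFFF = 0xE2AF.

E2AF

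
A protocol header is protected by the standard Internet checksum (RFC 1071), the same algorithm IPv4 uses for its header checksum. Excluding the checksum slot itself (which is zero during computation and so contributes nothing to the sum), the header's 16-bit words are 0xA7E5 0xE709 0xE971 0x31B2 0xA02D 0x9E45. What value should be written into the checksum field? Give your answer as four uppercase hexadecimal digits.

1779

One's-complement addition (fold any carry out of bit 15 back into bit 0):
  0xA7E5 + 0xE709 = 0x18EEE → wrap carry → 0x8EEF
  0x8EEF + 0xE971 = 0x17860 → wrap carry → 0x7861
  0x7861 + 0x31B2 = 0x0AA13
  0xAA13 + 0xA02D = 0x14A40 → wrap carry → 0x4A41
  0x4A41 + 0x9E45 = 0x0E886
One's-complement sum = 0xE886.
Checksum = ~0xE886 & 0xFFFF = 0x1779.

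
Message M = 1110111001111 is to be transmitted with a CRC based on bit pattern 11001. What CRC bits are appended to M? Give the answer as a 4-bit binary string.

Append 4 zeros: 11101110011110000. Divide by 11001 (XOR where the leading bit is 1):
  pos 0: 11101 XOR 11001 = 00100
  pos 2: 10011 XOR 11001 = 01010
  pos 3: 10100 XOR 11001 = 01101
  pos 4: 11010 XOR 11001 = 00011
  pos 7: 11111 XOR 11001 = 00110
  pos 9: 11010 XOR 11001 = 00011
  pos 12: 11000 XOR 11001 = 00001
Remainder (last 4 bits) = 0001. This is the CRC / FCS.

0001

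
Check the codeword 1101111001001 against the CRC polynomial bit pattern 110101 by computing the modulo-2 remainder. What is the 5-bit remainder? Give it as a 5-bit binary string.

Modulo-2 division of 1101111001001 by 110101:
  pos 0: 110111 XOR 110101 = 000010
  pos 4: 101001 XOR 110101 = 011100
  pos 5: 111000 XOR 110101 = 001101
  pos 7: 110101 XOR 110101 = 000000
Remainder = 00000 (zero — the frame passes the CRC check).

00000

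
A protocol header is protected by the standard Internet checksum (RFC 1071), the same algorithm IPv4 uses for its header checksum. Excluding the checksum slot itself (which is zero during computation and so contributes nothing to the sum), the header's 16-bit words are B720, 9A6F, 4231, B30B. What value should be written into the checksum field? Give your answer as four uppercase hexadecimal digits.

One's-complement addition (fold any carry out of bit 15 back into bit 0):
  0xB720 + 0x9A6F = 0x1518F → wrap carry → 0x5190
  0x5190 + 0x4231 = 0x093C1
  0x93C1 + 0xB30B = 0x146CC → wrap carry → 0x46CD
One's-complement sum = 0x46CD.
Checksum = ~0x46CD & 0xFFFF = 0xB932.

B932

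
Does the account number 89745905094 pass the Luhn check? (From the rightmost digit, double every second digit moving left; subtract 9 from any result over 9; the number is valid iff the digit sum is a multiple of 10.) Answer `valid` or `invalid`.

valid

From the right, keep odd positions and double even positions (subtract 9 from any doubled value over 9):
  doubled (positions 2,4,...): 9 1 9 8 9 → sum 36
  kept (positions 1,3,...): 4 0 0 5 7 8 → sum 24
Total = 60.
60 mod 10 = 0, so the number is valid.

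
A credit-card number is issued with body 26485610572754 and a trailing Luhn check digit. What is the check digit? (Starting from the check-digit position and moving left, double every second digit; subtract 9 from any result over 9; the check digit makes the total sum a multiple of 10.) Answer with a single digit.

5

Partial digits right→left: 4 5 7 2 7 5 0 1 6 5 8 4 6 2
Double every second digit counting from the check-digit position (so the 1st, 3rd, 5th, ... of the partial from the right).
  doubled (with −9 where >9): 8 5 5 0 3 7 3 → sum 31
  kept as-is: 5 2 5 1 5 4 2 → sum 24
Total = 31 + 24 = 55.
Check digit = (10 − (55 mod 10)) mod 10 = 5.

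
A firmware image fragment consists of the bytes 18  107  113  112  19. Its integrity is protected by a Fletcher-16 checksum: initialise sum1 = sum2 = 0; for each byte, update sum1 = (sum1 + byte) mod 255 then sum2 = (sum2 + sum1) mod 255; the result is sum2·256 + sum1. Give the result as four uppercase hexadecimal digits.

Running sums (mod 255):
  after byte 0 (18): sum1=18, sum2=18
  after byte 1 (107): sum1=125, sum2=143
  after byte 2 (113): sum1=238, sum2=126
  after byte 3 (112): sum1=95, sum2=221
  after byte 4 (19): sum1=114, sum2=80
Checksum = sum2·256 + sum1 = 80·256 + 114 = 20594 = 0x5072.

5072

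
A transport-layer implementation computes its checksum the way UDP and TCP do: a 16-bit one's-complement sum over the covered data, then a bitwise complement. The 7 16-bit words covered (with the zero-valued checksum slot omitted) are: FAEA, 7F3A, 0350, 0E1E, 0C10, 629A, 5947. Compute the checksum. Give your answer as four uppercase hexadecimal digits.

AC7A

One's-complement addition (fold any carry out of bit 15 back into bit 0):
  0xFAEA + 0x7F3A = 0x17A24 → wrap carry → 0x7A25
  0x7A25 + 0x0350 = 0x07D75
  0x7D75 + 0x0E1E = 0x08B93
  0x8B93 + 0x0C10 = 0x097A3
  0x97A3 + 0x629A = 0x0FA3D
  0xFA3D + 0x5947 = 0x15384 → wrap carry → 0x5385
One's-complement sum = 0x5385.
Checksum = ~0x5385 & 0xFFFF = 0xAC7A.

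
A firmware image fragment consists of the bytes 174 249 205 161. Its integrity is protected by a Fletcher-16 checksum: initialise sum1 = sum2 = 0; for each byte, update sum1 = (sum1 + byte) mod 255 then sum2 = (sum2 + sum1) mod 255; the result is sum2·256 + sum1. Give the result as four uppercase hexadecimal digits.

Running sums (mod 255):
  after byte 0 (174): sum1=174, sum2=174
  after byte 1 (249): sum1=168, sum2=87
  after byte 2 (205): sum1=118, sum2=205
  after byte 3 (161): sum1=24, sum2=229
Checksum = sum2·256 + sum1 = 229·256 + 24 = 58648 = 0xE518.

E518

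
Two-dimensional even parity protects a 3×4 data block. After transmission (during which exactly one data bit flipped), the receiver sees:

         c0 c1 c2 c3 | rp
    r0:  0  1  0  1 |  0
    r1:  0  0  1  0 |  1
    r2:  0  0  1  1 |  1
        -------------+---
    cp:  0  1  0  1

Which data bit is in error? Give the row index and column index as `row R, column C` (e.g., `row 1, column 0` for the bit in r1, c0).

Recompute each row's even parity and compare to rp:
  r0: data parity 0, sent rp 0 → ok
  r1: data parity 1, sent rp 1 → ok
  r2: data parity 0, sent rp 1 → mismatch
Recompute each column's even parity and compare to cp:
  c0: data parity 0, sent cp 0 → ok
  c1: data parity 1, sent cp 1 → ok
  c2: data parity 0, sent cp 0 → ok
  c3: data parity 0, sent cp 1 → mismatch
Exactly one row (r2) and one column (c3) fail → the flipped bit is at their intersection.

row 2, column 3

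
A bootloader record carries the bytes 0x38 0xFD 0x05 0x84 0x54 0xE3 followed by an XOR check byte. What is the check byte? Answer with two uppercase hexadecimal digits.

F3

XOR the bytes together:
  start with 0x38
  0x38 ⊕ 0xFD = 0xC5
  0xC5 ⊕ 0x05 = 0xC0
  0xC0 ⊕ 0x84 = 0x44
  0x44 ⊕ 0x54 = 0x10
  0x10 ⊕ 0xE3 = 0xF3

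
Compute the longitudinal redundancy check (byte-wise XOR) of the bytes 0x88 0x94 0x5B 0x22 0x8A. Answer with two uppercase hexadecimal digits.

XOR the bytes together:
  start with 0x88
  0x88 ⊕ 0x94 = 0x1C
  0x1C ⊕ 0x5B = 0x47
  0x47 ⊕ 0x22 = 0x65
  0x65 ⊕ 0x8A = 0xEF

EF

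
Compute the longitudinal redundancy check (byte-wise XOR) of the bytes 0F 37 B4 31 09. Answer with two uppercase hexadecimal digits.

B4

XOR the bytes together:
  start with 0x0F
  0x0F ⊕ 0x37 = 0x38
  0x38 ⊕ 0xB4 = 0x8C
  0x8C ⊕ 0x31 = 0xBD
  0xBD ⊕ 0x09 = 0xB4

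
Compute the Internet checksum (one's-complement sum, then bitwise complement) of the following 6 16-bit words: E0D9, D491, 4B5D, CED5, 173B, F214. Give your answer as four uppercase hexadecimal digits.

2711

One's-complement addition (fold any carry out of bit 15 back into bit 0):
  0xE0D9 + 0xD491 = 0x1B56A → wrap carry → 0xB56B
  0xB56B + 0x4B5D = 0x100C8 → wrap carry → 0x00C9
  0x00C9 + 0xCED5 = 0x0CF9E
  0xCF9E + 0x173B = 0x0E6D9
  0xE6D9 + 0xF214 = 0x1D8ED → wrap carry → 0xD8EE
One's-complement sum = 0xD8EE.
Checksum = ~0xD8EE & 0xFFFF = 0x2711.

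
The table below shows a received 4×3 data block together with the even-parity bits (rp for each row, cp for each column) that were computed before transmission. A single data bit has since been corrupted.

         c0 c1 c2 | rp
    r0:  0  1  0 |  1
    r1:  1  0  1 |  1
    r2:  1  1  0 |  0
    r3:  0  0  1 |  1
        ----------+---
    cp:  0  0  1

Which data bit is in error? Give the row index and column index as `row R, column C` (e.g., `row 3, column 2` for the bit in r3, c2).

Recompute each row's even parity and compare to rp:
  r0: data parity 1, sent rp 1 → ok
  r1: data parity 0, sent rp 1 → mismatch
  r2: data parity 0, sent rp 0 → ok
  r3: data parity 1, sent rp 1 → ok
Recompute each column's even parity and compare to cp:
  c0: data parity 0, sent cp 0 → ok
  c1: data parity 0, sent cp 0 → ok
  c2: data parity 0, sent cp 1 → mismatch
Exactly one row (r1) and one column (c2) fail → the flipped bit is at their intersection.

row 1, column 2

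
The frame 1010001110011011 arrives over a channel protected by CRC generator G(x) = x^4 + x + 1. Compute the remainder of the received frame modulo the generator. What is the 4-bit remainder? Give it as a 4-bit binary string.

0000

Modulo-2 division of 1010001110011011 by 10011:
  pos 0: 10100 XOR 10011 = 00111
  pos 2: 11101 XOR 10011 = 01110
  pos 3: 11101 XOR 10011 = 01110
  pos 4: 11101 XOR 10011 = 01110
  pos 5: 11100 XOR 10011 = 01111
  pos 6: 11110 XOR 10011 = 01101
  pos 7: 11011 XOR 10011 = 01000
  pos 8: 10001 XOR 10011 = 00010
  pos 11: 10011 XOR 10011 = 00000
Remainder = 0000 (zero — the frame passes the CRC check).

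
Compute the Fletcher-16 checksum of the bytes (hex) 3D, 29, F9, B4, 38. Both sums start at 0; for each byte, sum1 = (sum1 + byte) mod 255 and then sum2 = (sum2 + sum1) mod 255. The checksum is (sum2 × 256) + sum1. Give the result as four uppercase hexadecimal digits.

Running sums (mod 255):
  after byte 0 (3D): sum1=61, sum2=61
  after byte 1 (29): sum1=102, sum2=163
  after byte 2 (F9): sum1=96, sum2=4
  after byte 3 (B4): sum1=21, sum2=25
  after byte 4 (38): sum1=77, sum2=102
Checksum = sum2·256 + sum1 = 102·256 + 77 = 26189 = 0x664D.

664D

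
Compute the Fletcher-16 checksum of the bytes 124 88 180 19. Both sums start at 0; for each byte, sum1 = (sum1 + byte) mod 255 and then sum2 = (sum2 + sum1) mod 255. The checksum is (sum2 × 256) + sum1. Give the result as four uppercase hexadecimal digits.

779C

Running sums (mod 255):
  after byte 0 (124): sum1=124, sum2=124
  after byte 1 (88): sum1=212, sum2=81
  after byte 2 (180): sum1=137, sum2=218
  after byte 3 (19): sum1=156, sum2=119
Checksum = sum2·256 + sum1 = 119·256 + 156 = 30620 = 0x779C.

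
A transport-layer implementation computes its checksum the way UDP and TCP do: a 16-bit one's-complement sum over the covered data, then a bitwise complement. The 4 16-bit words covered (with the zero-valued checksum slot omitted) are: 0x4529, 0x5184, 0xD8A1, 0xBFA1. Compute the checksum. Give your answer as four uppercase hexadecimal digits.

D10E

One's-complement addition (fold any carry out of bit 15 back into bit 0):
  0x4529 + 0x5184 = 0x096AD
  0x96AD + 0xD8A1 = 0x16F4E → wrap carry → 0x6F4F
  0x6F4F + 0xBFA1 = 0x12EF0 → wrap carry → 0x2EF1
One's-complement sum = 0x2EF1.
Checksum = ~0x2EF1 & 0xFFFF = 0xD10E.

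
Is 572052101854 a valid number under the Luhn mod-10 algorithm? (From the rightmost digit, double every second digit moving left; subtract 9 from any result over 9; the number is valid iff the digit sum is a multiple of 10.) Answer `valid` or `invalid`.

invalid

From the right, keep odd positions and double even positions (subtract 9 from any doubled value over 9):
  doubled (positions 2,4,...): 1 2 2 1 4 1 → sum 11
  kept (positions 1,3,...): 4 8 0 2 0 7 → sum 21
Total = 32.
32 mod 10 = 2, so the number is invalid.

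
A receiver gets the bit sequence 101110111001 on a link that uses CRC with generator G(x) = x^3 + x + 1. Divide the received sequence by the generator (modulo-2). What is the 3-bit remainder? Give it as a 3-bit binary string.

Modulo-2 division of 101110111001 by 1011:
  pos 0: 1011 XOR 1011 = 0000
  pos 4: 1011 XOR 1011 = 0000
  pos 8: 1001 XOR 1011 = 0010
Remainder = 010 (nonzero — an error is detected).

010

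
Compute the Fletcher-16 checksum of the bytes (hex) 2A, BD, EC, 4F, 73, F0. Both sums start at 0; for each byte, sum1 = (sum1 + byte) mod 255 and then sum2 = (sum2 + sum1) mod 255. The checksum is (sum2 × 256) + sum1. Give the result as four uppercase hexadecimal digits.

2B88

Running sums (mod 255):
  after byte 0 (2A): sum1=42, sum2=42
  after byte 1 (BD): sum1=231, sum2=18
  after byte 2 (EC): sum1=212, sum2=230
  after byte 3 (4F): sum1=36, sum2=11
  after byte 4 (73): sum1=151, sum2=162
  after byte 5 (F0): sum1=136, sum2=43
Checksum = sum2·256 + sum1 = 43·256 + 136 = 11144 = 0x2B88.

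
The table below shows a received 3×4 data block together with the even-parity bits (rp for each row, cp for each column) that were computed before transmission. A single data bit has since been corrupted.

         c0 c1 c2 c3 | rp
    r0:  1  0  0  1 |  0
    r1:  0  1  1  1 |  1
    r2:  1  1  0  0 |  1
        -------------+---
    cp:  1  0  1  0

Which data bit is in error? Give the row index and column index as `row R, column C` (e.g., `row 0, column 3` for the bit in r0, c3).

Recompute each row's even parity and compare to rp:
  r0: data parity 0, sent rp 0 → ok
  r1: data parity 1, sent rp 1 → ok
  r2: data parity 0, sent rp 1 → mismatch
Recompute each column's even parity and compare to cp:
  c0: data parity 0, sent cp 1 → mismatch
  c1: data parity 0, sent cp 0 → ok
  c2: data parity 1, sent cp 1 → ok
  c3: data parity 0, sent cp 0 → ok
Exactly one row (r2) and one column (c0) fail → the flipped bit is at their intersection.

row 2, column 0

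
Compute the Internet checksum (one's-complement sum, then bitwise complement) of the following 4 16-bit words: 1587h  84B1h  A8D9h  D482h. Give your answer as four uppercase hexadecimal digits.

One's-complement addition (fold any carry out of bit 15 back into bit 0):
  0x1587 + 0x84B1 = 0x09A38
  0x9A38 + 0xA8D9 = 0x14311 → wrap carry → 0x4312
  0x4312 + 0xD482 = 0x11794 → wrap carry → 0x1795
One's-complement sum = 0x1795.
Checksum = ~0x1795 & 0xFFFF = 0xE86A.

E86A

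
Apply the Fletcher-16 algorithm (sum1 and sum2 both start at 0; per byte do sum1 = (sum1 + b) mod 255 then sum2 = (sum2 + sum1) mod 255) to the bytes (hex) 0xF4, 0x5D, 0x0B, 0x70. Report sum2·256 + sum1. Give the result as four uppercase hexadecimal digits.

Running sums (mod 255):
  after byte 0 (0xF4): sum1=244, sum2=244
  after byte 1 (0x5D): sum1=82, sum2=71
  after byte 2 (0x0B): sum1=93, sum2=164
  after byte 3 (0x70): sum1=205, sum2=114
Checksum = sum2·256 + sum1 = 114·256 + 205 = 29389 = 0x72CD.

72CD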